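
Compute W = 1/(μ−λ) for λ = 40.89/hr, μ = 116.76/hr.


W = 1/(μ−λ) = 1/(116.76 − 40.89) = 1/75.87 = 0.01318 hr

Final: 0.01318 hr


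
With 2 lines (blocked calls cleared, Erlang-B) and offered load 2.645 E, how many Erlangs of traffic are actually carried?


B(2,2.645) = 0.489711 (Erlang-B)
Carried load = a(1 − B) = 2.645·(1 − 0.489711) = 2.645·0.510289 = 1.3497 E

Final: 1.3497 Erlangs


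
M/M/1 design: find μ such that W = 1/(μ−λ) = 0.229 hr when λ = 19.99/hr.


W = 1/(μ−λ) ⇒ μ − λ = 1/W = 1/0.229 = 4.3668
μ = λ + 1/W = 19.99 + 4.3668 = 24.3568 per hr

Final: 24.3568 /hr


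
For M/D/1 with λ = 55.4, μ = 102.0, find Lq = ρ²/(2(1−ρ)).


ρ = 55.4/102.0 = 0.5431
M/D/1: Lq = ρ²/(2(1−ρ)) = 0.2950/(2·0.4569) = 0.32285

Final: 0.32285


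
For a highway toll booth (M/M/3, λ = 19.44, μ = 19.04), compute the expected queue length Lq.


a = λ/μ = 1.0210; ρ = a/3 = 0.3403
P₀ = 0.355726
Lq = P₀·a^c·ρ / (c!·(1−ρ)²) = 0.355726·1.06436·0.3403/(6·0.43516)
= 0.04935

Final: 0.04935


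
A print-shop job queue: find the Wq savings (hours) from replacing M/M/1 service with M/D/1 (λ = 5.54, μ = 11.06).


ρ = 5.54/11.06 = 0.5009
Wq(M/M/1) = ρ/(μ−λ) = 0.5009/5.52 = 0.09074 hr
Wq(M/D/1) = ρ/(2(μ−λ)) = 0.04537 hr
Savings = 0.09074 − 0.04537 = 0.04537 hr

Final: 0.04537 hr


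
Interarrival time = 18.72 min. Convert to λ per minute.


λ = 1/(interarrival time) in consistent units.
1 minute = 1 min, so λ = 1/18.72 = 0.05342 per minute

Final: 0.05342 /min


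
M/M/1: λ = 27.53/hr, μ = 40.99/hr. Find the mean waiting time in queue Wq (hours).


ρ = 27.53/40.99 = 0.6716
Wq = ρ/(μ−λ) = 0.6716/(40.99 − 27.53) = 0.6716/13.46 = 0.04990 hr

Final: 0.04990 hr


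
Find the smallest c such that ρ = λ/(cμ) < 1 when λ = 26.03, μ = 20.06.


Stability requires cμ > λ ⇔ c > λ/μ.
λ/μ = 26.03/20.06 = 1.2976
Minimum integer c = ⌊1.2976⌋ + 1 = 2
Check: 2·20.06 = 40.12 > 26.03, while 1·20.06 = 20.06 ≤ 26.03

Final: 2 servers


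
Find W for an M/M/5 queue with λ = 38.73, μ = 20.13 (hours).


a = 1.9240; ρ = 0.3848; P₀ = 0.145138
Lq = P₀·a^c·ρ/(c!(1−ρ)²) = 0.03242
Wq = Lq/λ = 0.03242/38.73 = 0.0008371 hr
W = Wq + 1/μ = 0.0008371 + 0.04968 = 0.05051 hr

Final: 0.05051 hr


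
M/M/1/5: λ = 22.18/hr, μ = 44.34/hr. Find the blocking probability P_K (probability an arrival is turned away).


ρ = λ/μ = 22.18/44.34 = 0.5002
P_K = (1−ρ)ρ^K/(1−ρ^(K+1)) = (0.4998·0.031321)/(1 − 0.015667)
= 0.015653/0.984333 = 0.015902

Final: 0.015902


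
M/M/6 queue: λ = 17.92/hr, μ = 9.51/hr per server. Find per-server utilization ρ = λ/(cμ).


ρ = λ/(cμ) = 17.92/(6·9.51) = 17.92/57.06 = 0.3141

Final: 0.3141


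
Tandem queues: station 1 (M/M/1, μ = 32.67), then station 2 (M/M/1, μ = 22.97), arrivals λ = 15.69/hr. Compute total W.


Each node sees arrival rate λ = 15.69/hr (tandem ⇒ throughput preserved).
W₁ = 1/(μ₁−λ) = 1/(32.67−15.69) = 0.05889 hr
W₂ = 1/(μ₂−λ) = 1/(22.97−15.69) = 0.13736 hr
W_total = W₁ + W₂ = 0.05889 + 0.13736 = 0.19626 hr

Final: 0.19626 hr


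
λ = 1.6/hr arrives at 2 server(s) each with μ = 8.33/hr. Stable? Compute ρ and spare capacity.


Total capacity cμ = 2·8.33 = 16.66/hr
ρ = λ/(cμ) = 1.6/16.66 = 0.09604
Stable ⇔ ρ < 1: YES
Spare capacity = cμ − λ = 16.66 − 1.6 = 15.06/hr

Final: ρ = 0.09604; stable; margin = 15.06/hr


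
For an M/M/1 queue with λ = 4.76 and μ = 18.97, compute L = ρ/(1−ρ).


ρ = λ/μ = 4.76/18.97 = 0.2509
L = ρ/(1−ρ) = 0.2509/(1 − 0.2509) = 0.2509/0.7491 = 0.3350

Final: 0.3350


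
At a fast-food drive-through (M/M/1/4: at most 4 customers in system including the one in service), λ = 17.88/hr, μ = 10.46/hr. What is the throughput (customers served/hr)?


ρ = 1.7094; P_K = (1−ρ)ρ^4/(1−ρ^5) = 0.445516
λ_eff = λ(1 − P_K) = 17.88·(1 − 0.445516) = 17.88·0.554484 = 9.9142 /hr

Final: 9.9142 /hr


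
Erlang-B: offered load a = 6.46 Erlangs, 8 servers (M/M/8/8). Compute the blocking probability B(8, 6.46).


B(c,a) = (a^c/c!) / Σ_{k=0}^{c} a^k/k!
a^8/8! = 75.221090
Σ terms (k=0..8): 1.00000 + 6.46000 + 20.86580 + 44.93102 + 72.56360 + 93.75217 + 100.93984 + 93.15305 + 75.22109 = 508.886579
B = 75.221090/508.886579 = 0.147815

Final: 0.147815


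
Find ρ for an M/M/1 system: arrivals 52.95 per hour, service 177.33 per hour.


ρ = λ/μ = 52.95/177.33 = 0.2986

Final: 0.2986


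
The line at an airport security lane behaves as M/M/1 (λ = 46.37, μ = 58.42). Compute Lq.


ρ = 46.37/58.42 = 0.7937
Lq = ρ²/(1−ρ) = 0.6300/0.2063 = 3.0544

Final: 3.0544


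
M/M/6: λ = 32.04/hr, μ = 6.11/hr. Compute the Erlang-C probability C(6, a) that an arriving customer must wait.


a = λ/μ = 5.2439; ρ = a/6 = 0.8740
P₀ = 0.002961 (from M/M/c formula)
C(c,a) = [a^c/(c!(1−ρ))]·P₀ = [20792.55136/(720·0.1260)]·0.002961
= 229.15312·0.002961 = 0.678515

Final: 0.678515


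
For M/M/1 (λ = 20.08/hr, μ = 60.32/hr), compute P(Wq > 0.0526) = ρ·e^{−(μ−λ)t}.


ρ = 20.08/60.32 = 0.3329
P(Wq > t) = ρ·e^{−(μ−λ)t} = 0.3329·e^{−2.1166}
= 0.3329·0.120438 = 0.040093

Final: 0.040093


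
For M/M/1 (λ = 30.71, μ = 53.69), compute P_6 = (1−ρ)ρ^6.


ρ = 30.71/53.69 = 0.5720
P_n = (1−ρ)·ρ^n = (1 − 0.5720)·0.5720^6 = 0.4280·0.035020 = 0.014989

Final: 0.014989


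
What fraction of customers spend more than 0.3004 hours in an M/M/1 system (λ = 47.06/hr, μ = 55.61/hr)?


W ~ Exponential(μ−λ) for M/M/1.
μ − λ = 55.61 − 47.06 = 8.5500
P(W > t) = e^{−(μ−λ)t} = e^{−2.5684} = 0.076657

Final: 0.076657


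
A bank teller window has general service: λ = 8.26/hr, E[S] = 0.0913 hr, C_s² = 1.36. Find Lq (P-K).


ρ = λ·E[S] = 8.26·0.0913 = 0.7541
Lq = ρ²(1+C_s²)/(2(1−ρ)) = 0.5687·(1+1.36)/(2·0.2459)
= 0.5687·2.3600/0.4917 = 2.72956

Final: 2.72956


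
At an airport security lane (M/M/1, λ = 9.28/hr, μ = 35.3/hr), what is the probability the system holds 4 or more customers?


ρ = 9.28/35.3 = 0.2629
P(N ≥ n) = ρ^n = 0.2629^4 = 0.004776

Final: 0.004776


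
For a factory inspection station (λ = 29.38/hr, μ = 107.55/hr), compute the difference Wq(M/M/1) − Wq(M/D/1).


ρ = 29.38/107.55 = 0.2732
Wq(M/M/1) = ρ/(μ−λ) = 0.2732/78.17 = 0.003495 hr
Wq(M/D/1) = ρ/(2(μ−λ)) = 0.001747 hr
Savings = 0.003495 − 0.001747 = 0.001747 hr

Final: 0.001747 hr


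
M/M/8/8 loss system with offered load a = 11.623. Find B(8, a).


B(c,a) = (a^c/c!) / Σ_{k=0}^{c} a^k/k!
a^8/8! = 8260.862224
Σ terms (k=0..8): 1.00000 + 11.62300 + 67.54706 + 261.69984 + 760.43432 + 1767.70562 + 3424.34041 + 5685.87265 + 8260.86222 = 20241.085128
B = 8260.862224/20241.085128 = 0.408123

Final: 0.408123


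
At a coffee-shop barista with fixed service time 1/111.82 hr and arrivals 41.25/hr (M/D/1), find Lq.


ρ = 41.25/111.82 = 0.3689
M/D/1: Lq = ρ²/(2(1−ρ)) = 0.1361/(2·0.6311) = 0.10781

Final: 0.10781


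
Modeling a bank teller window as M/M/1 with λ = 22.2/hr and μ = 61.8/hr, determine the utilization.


ρ = λ/μ = 22.2/61.8 = 0.3592

Final: 0.3592


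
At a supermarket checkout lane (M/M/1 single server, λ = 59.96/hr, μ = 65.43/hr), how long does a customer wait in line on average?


ρ = 59.96/65.43 = 0.9164
Wq = ρ/(μ−λ) = 0.9164/(65.43 − 59.96) = 0.9164/5.47 = 0.1675 hr

Final: 0.1675 hr


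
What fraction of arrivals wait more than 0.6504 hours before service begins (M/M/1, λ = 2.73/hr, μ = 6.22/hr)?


ρ = 2.73/6.22 = 0.4389
P(Wq > t) = ρ·e^{−(μ−λ)t} = 0.4389·e^{−2.2699}
= 0.4389·0.103323 = 0.045349

Final: 0.045349


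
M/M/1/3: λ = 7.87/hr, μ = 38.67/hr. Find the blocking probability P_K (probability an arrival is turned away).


ρ = λ/μ = 7.87/38.67 = 0.2035
P_K = (1−ρ)ρ^K/(1−ρ^(K+1)) = (0.7965·0.008429)/(1 − 0.001716)
= 0.006714/0.998284 = 0.006725

Final: 0.006725


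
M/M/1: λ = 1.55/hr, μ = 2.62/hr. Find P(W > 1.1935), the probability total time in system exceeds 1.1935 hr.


W ~ Exponential(μ−λ) for M/M/1.
μ − λ = 2.62 − 1.55 = 1.0700
P(W > t) = e^{−(μ−λ)t} = e^{−1.2770} = 0.278860

Final: 0.278860


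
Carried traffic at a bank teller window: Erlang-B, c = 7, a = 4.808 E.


B(7,4.808) = 0.108605 (Erlang-B)
Carried load = a(1 − B) = 4.808·(1 − 0.108605) = 4.808·0.891395 = 4.2858 E

Final: 4.2858 Erlangs


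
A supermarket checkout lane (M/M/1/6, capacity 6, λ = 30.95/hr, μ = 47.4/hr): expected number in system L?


ρ = 30.95/47.4 = 0.6530
L = ρ[1 − (K+1)ρ^K + Kρ^(K+1)] / [(1−ρ)(1−ρ^(K+1))]
Numerator: 0.6530·(1 − 7·0.077499 + 6·0.050603) = 0.496981
Denominator: (0.3470)·(0.949397) = 0.329485
L = 0.496981/0.329485 = 1.5084

Final: 1.5084


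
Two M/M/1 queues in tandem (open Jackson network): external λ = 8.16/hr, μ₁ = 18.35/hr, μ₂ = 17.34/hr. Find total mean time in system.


Each node sees arrival rate λ = 8.16/hr (tandem ⇒ throughput preserved).
W₁ = 1/(μ₁−λ) = 1/(18.35−8.16) = 0.09814 hr
W₂ = 1/(μ₂−λ) = 1/(17.34−8.16) = 0.10893 hr
W_total = W₁ + W₂ = 0.09814 + 0.10893 = 0.20707 hr

Final: 0.20707 hr


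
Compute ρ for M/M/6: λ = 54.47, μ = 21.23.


ρ = λ/(cμ) = 54.47/(6·21.23) = 54.47/127.38 = 0.4276

Final: 0.4276


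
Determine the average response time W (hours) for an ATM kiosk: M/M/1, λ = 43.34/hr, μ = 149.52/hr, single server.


W = 1/(μ−λ) = 1/(149.52 − 43.34) = 1/106.18 = 0.009418 hr

Final: 0.009418 hr


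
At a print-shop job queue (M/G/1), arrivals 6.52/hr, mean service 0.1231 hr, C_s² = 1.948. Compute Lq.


ρ = λ·E[S] = 6.52·0.1231 = 0.8026
Lq = ρ²(1+C_s²)/(2(1−ρ)) = 0.6442·(1+1.948)/(2·0.1974)
= 0.6442·2.9480/0.3948 = 4.81048

Final: 4.81048


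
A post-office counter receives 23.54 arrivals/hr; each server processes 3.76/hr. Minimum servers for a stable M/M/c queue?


Stability requires cμ > λ ⇔ c > λ/μ.
λ/μ = 23.54/3.76 = 6.2606
Minimum integer c = ⌊6.2606⌋ + 1 = 7
Check: 7·3.76 = 26.32 > 23.54, while 6·3.76 = 22.56 ≤ 23.54

Final: 7 servers


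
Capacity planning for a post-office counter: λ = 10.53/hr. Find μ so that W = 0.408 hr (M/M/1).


W = 1/(μ−λ) ⇒ μ − λ = 1/W = 1/0.408 = 2.4510
μ = λ + 1/W = 10.53 + 2.4510 = 12.9810 per hr

Final: 12.9810 /hr


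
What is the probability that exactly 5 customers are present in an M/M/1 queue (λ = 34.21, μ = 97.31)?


ρ = 34.21/97.31 = 0.3516
P_n = (1−ρ)·ρ^n = (1 − 0.3516)·0.3516^5 = 0.6484·0.005370 = 0.003482

Final: 0.003482


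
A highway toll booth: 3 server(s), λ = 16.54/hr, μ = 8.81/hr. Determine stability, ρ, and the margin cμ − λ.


Total capacity cμ = 3·8.81 = 26.43/hr
ρ = λ/(cμ) = 16.54/26.43 = 0.6258
Stable ⇔ ρ < 1: YES
Spare capacity = cμ − λ = 26.43 − 16.54 = 9.89/hr

Final: ρ = 0.6258; stable; margin = 9.89/hr


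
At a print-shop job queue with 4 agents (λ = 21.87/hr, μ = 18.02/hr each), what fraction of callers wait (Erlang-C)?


a = λ/μ = 1.2137; ρ = a/4 = 0.3034
P₀ = 0.296047 (from M/M/c formula)
C(c,a) = [a^c/(c!(1−ρ))]·P₀ = [2.16958/(24·0.6966)]·0.296047
= 0.12977·0.296047 = 0.038419

Final: 0.038419


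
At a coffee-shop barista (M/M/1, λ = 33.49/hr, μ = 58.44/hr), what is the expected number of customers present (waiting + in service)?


ρ = λ/μ = 33.49/58.44 = 0.5731
L = ρ/(1−ρ) = 0.5731/(1 − 0.5731) = 0.5731/0.4269 = 1.3423

Final: 1.3423


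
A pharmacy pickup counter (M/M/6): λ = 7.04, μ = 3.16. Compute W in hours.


a = 2.2278; ρ = 0.3713; P₀ = 0.107454
Lq = P₀·a^c·ρ/(c!(1−ρ)²) = 0.01714
Wq = Lq/λ = 0.01714/7.04 = 0.002435 hr
W = Wq + 1/μ = 0.002435 + 0.31646 = 0.31889 hr

Final: 0.31889 hr


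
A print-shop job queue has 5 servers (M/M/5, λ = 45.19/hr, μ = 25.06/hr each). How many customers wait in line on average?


a = λ/μ = 1.8033; ρ = a/5 = 0.3607
P₀ = 0.164053
Lq = P₀·a^c·ρ / (c!·(1−ρ)²) = 0.164053·19.06805·0.3607/(120·0.40876)
= 0.02300

Final: 0.02300


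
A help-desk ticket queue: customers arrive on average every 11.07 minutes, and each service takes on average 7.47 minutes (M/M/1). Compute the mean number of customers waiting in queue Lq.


λ = 60/11.07 = 5.4201 /hr
μ = 60/7.47 = 8.0321 /hr
ρ = λ/μ = 5.4201/8.0321 = 0.6748
Lq = ρ²/(1−ρ) = 0.4554/0.3252 = 1.4002

Final: 1.4002


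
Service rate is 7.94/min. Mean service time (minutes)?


Mean service time = 1/μ = 1/7.94 minute = 0.12594 minute
In minutes: 0.12594 × 1 = 0.1259 min

Final: 0.1259 min


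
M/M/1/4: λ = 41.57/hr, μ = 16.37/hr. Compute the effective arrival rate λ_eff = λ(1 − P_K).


ρ = 2.5394; P_K = (1−ρ)ρ^4/(1−ρ^5) = 0.612002
λ_eff = λ(1 − P_K) = 41.57·(1 − 0.612002) = 41.57·0.387998 = 16.1291 /hr

Final: 16.1291 /hr


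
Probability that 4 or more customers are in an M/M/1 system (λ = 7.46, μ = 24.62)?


ρ = 7.46/24.62 = 0.3030
P(N ≥ n) = ρ^n = 0.3030^4 = 0.008430

Final: 0.008430


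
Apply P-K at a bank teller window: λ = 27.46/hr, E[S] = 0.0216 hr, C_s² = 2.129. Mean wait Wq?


ρ = λ·E[S] = 27.46·0.0216 = 0.5931
E[S²] = E[S]²(1+C_s²) = 0.0216²·(1+2.129) = 0.001460
Wq = λ·E[S²]/(2(1−ρ)) = 27.46·0.001460/(2·0.4069) = 0.04926 hr

Final: 0.04926 hr


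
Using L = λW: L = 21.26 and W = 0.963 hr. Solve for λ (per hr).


λ = L/W = 21.26/0.963 = 22.0768 /hr

Final: 22.0768 /hr


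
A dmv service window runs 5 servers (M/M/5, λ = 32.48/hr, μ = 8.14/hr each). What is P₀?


a = λ/μ = 32.48/8.14 = 3.9902; ρ = a/c = 0.7980
Σ_{k=0}^{4} a^k/k! (terms k=0..4) = 1.00000 + 3.99017 + 7.96074 + 10.58824 + 10.56222 = 34.10136
Tail: a^5/(5!(1−ρ)) = 1011.48181/(120·0.2020) = 41.73490
P₀ = 1/(34.10136 + 41.73490) = 1/75.83627 = 0.013186

Final: 0.013186


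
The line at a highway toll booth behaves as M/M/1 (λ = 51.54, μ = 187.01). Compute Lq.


ρ = 51.54/187.01 = 0.2756
Lq = ρ²/(1−ρ) = 0.07596/0.7244 = 0.1049

Final: 0.1049


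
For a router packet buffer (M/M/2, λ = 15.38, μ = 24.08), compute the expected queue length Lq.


a = λ/μ = 0.6387; ρ = a/2 = 0.3194
P₀ = 0.515895
Lq = P₀·a^c·ρ / (c!·(1−ρ)²) = 0.515895·0.40794·0.3194/(2·0.46328)
= 0.07254

Final: 0.07254


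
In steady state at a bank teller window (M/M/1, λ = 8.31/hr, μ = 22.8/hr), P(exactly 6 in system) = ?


ρ = 8.31/22.8 = 0.3645
P_n = (1−ρ)·ρ^n = (1 − 0.3645)·0.3645^6 = 0.6355·0.002344 = 0.001490

Final: 0.001490


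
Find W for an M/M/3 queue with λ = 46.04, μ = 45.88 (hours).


a = 1.0035; ρ = 0.3345; P₀ = 0.362313
Lq = P₀·a^c·ρ/(c!(1−ρ)²) = 0.04608
Wq = Lq/λ = 0.04608/46.04 = 0.001001 hr
W = Wq + 1/μ = 0.001001 + 0.02180 = 0.02280 hr

Final: 0.02280 hr


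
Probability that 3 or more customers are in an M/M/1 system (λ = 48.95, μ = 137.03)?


ρ = 48.95/137.03 = 0.3572
P(N ≥ n) = ρ^n = 0.3572^3 = 0.045584

Final: 0.045584


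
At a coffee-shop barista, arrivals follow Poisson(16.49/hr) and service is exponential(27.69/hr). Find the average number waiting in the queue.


ρ = 16.49/27.69 = 0.5955
Lq = ρ²/(1−ρ) = 0.3546/0.4045 = 0.8768

Final: 0.8768


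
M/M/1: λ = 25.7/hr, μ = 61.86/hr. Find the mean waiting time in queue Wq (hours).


ρ = 25.7/61.86 = 0.4155
Wq = ρ/(μ−λ) = 0.4155/(61.86 − 25.7) = 0.4155/36.16 = 0.01149 hr

Final: 0.01149 hr


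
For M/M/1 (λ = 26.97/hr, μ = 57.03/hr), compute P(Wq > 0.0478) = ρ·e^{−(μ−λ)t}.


ρ = 26.97/57.03 = 0.4729
P(Wq > t) = ρ·e^{−(μ−λ)t} = 0.4729·e^{−1.4369}
= 0.4729·0.237671 = 0.112397

Final: 0.112397


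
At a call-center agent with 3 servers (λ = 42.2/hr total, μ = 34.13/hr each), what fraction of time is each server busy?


ρ = λ/(cμ) = 42.2/(3·34.13) = 42.2/102.39 = 0.4121

Final: 0.4121


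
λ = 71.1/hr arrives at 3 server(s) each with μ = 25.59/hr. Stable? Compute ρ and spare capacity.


Total capacity cμ = 3·25.59 = 76.77/hr
ρ = λ/(cμ) = 71.1/76.77 = 0.9261
Stable ⇔ ρ < 1: YES
Spare capacity = cμ − λ = 76.77 − 71.1 = 5.67/hr

Final: ρ = 0.9261; stable; margin = 5.67/hr


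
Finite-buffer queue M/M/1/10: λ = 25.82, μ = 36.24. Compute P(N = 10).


ρ = λ/μ = 25.82/36.24 = 0.7125
P_K = (1−ρ)ρ^K/(1−ρ^(K+1)) = (0.2875·0.033704)/(1 − 0.024013)
= 0.009691/0.975987 = 0.009929

Final: 0.009929


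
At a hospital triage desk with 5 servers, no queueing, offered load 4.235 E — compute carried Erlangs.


B(5,4.235) = 0.219933 (Erlang-B)
Carried load = a(1 − B) = 4.235·(1 − 0.219933) = 4.235·0.780067 = 3.3036 E

Final: 3.3036 Erlangs


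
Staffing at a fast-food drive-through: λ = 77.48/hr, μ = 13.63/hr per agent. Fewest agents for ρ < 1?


Stability requires cμ > λ ⇔ c > λ/μ.
λ/μ = 77.48/13.63 = 5.6845
Minimum integer c = ⌊5.6845⌋ + 1 = 6
Check: 6·13.63 = 81.78 > 77.48, while 5·13.63 = 68.15 ≤ 77.48

Final: 6 servers


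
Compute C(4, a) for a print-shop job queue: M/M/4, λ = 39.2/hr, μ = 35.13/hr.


a = λ/μ = 1.1159; ρ = a/4 = 0.2790
P₀ = 0.326843 (from M/M/c formula)
C(c,a) = [a^c/(c!(1−ρ))]·P₀ = [1.55036/(24·0.7210)]·0.326843
= 0.08959·0.326843 = 0.029282

Final: 0.029282


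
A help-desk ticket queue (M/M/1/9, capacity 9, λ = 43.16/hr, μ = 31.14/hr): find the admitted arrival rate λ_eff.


ρ = 1.3860; P_K = (1−ρ)ρ^9/(1−ρ^10) = 0.289568
λ_eff = λ(1 − P_K) = 43.16·(1 − 0.289568) = 43.16·0.710432 = 30.6622 /hr

Final: 30.6622 /hr


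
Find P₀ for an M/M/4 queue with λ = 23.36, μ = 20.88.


a = λ/μ = 23.36/20.88 = 1.1188; ρ = a/c = 0.2797
Σ_{k=0}^{3} a^k/k! (terms k=0..3) = 1.00000 + 1.11877 + 0.62583 + 0.23339 = 2.97799
Tail: a^4/(4!(1−ρ)) = 1.56664/(24·0.7203) = 0.09062
P₀ = 1/(2.97799 + 0.09062) = 1/3.06861 = 0.325880

Final: 0.325880


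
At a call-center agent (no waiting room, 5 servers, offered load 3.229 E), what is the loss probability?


B(c,a) = (a^c/c!) / Σ_{k=0}^{c} a^k/k!
a^5/5! = 2.925223
Σ terms (k=0..5): 1.00000 + 3.22900 + 5.21322 + 5.61116 + 4.52961 + 2.92522 = 22.508218
B = 2.925223/22.508218 = 0.129962

Final: 0.129962


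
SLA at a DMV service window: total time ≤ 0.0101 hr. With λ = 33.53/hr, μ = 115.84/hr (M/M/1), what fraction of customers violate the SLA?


W ~ Exponential(μ−λ) for M/M/1.
μ − λ = 115.84 − 33.53 = 82.3100
P(W > t) = e^{−(μ−λ)t} = e^{−0.8313} = 0.435469

Final: 0.435469


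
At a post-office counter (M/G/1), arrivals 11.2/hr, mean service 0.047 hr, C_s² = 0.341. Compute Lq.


ρ = λ·E[S] = 11.2·0.047 = 0.5264
Lq = ρ²(1+C_s²)/(2(1−ρ)) = 0.2771·(1+0.341)/(2·0.4736)
= 0.2771·1.3410/0.9472 = 0.39230

Final: 0.39230


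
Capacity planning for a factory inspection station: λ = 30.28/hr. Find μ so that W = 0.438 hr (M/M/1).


W = 1/(μ−λ) ⇒ μ − λ = 1/W = 1/0.438 = 2.2831
μ = λ + 1/W = 30.28 + 2.2831 = 32.5631 per hr

Final: 32.5631 /hr


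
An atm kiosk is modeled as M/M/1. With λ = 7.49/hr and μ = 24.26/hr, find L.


ρ = λ/μ = 7.49/24.26 = 0.3087
L = ρ/(1−ρ) = 0.3087/(1 − 0.3087) = 0.3087/0.6913 = 0.4466

Final: 0.4466


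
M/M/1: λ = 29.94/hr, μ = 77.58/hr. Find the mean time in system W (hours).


W = 1/(μ−λ) = 1/(77.58 − 29.94) = 1/47.64 = 0.02099 hr

Final: 0.02099 hr


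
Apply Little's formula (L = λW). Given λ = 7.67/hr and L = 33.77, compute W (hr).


W = L/λ = 33.77/7.67 = 4.4029 hr

Final: 4.4029 hr


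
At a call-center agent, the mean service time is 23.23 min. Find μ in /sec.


μ = 1/(service time) in consistent units.
1 second = 0.0166667 min, so μ = 0.0166667/23.23 = 0.0007175 per second

Final: 0.0007175 /sec


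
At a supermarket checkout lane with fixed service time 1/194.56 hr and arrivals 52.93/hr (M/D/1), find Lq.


ρ = 52.93/194.56 = 0.2720
M/D/1: Lq = ρ²/(2(1−ρ)) = 0.07401/(2·0.7280) = 0.05084

Final: 0.05084


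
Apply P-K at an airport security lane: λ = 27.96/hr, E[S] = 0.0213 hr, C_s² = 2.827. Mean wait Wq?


ρ = λ·E[S] = 27.96·0.0213 = 0.5955
E[S²] = E[S]²(1+C_s²) = 0.0213²·(1+2.827) = 0.001736
Wq = λ·E[S²]/(2(1−ρ)) = 27.96·0.001736/(2·0.4045) = 0.06001 hr

Final: 0.06001 hr


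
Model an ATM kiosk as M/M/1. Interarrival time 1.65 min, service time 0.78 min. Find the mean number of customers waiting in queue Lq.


λ = 60/1.65 = 36.3636 /hr
μ = 60/0.78 = 76.9231 /hr
ρ = λ/μ = 36.3636/76.9231 = 0.4727
Lq = ρ²/(1−ρ) = 0.2235/0.5273 = 0.4238

Final: 0.4238


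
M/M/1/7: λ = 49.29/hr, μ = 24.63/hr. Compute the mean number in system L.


ρ = 49.29/24.63 = 2.0012
L = ρ[1 − (K+1)ρ^K + Kρ^(K+1)] / [(1−ρ)(1−ρ^(K+1))]
Numerator: 2.0012·(1 − 8·128.546674 + 7·257.249921) = 1547.694107
Denominator: (-1.0012)·(-256.249921) = 256.562041
L = 1547.694107/256.562041 = 6.0324

Final: 6.0324


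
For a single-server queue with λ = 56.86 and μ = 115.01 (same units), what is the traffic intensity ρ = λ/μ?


ρ = λ/μ = 56.86/115.01 = 0.4944

Final: 0.4944


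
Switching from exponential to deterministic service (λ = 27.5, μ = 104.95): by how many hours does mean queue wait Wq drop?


ρ = 27.5/104.95 = 0.2620
Wq(M/M/1) = ρ/(μ−λ) = 0.2620/77.45 = 0.003383 hr
Wq(M/D/1) = ρ/(2(μ−λ)) = 0.001692 hr
Savings = 0.003383 − 0.001692 = 0.001692 hr

Final: 0.001692 hr


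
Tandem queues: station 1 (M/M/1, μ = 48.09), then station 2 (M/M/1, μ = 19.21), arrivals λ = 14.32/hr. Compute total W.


Each node sees arrival rate λ = 14.32/hr (tandem ⇒ throughput preserved).
W₁ = 1/(μ₁−λ) = 1/(48.09−14.32) = 0.02961 hr
W₂ = 1/(μ₂−λ) = 1/(19.21−14.32) = 0.20450 hr
W_total = W₁ + W₂ = 0.02961 + 0.20450 = 0.23411 hr

Final: 0.23411 hr


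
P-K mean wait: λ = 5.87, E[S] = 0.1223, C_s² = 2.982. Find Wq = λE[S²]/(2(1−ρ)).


ρ = λ·E[S] = 5.87·0.1223 = 0.7179
E[S²] = E[S]²(1+C_s²) = 0.1223²·(1+2.982) = 0.059560
Wq = λ·E[S²]/(2(1−ρ)) = 5.87·0.059560/(2·0.2821) = 0.61967 hr

Final: 0.61967 hr


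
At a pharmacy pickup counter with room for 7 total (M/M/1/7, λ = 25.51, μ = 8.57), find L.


ρ = 25.51/8.57 = 2.9767
L = ρ[1 − (K+1)ρ^K + Kρ^(K+1)] / [(1−ρ)(1−ρ^(K+1))]
Numerator: 2.9767·(1 − 8·2070.653624 + 7·6163.637567) = 79123.369748
Denominator: (-1.9767)·(-6162.637567) = 12181.456287
L = 79123.369748/12181.456287 = 6.4954

Final: 6.4954


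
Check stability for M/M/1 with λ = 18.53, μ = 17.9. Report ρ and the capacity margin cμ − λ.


Total capacity cμ = 1·17.9 = 17.90/hr
ρ = λ/(cμ) = 18.53/17.90 = 1.0352
Stable ⇔ ρ < 1: NO
Spare capacity = cμ − λ = 17.90 − 18.53 = -0.63/hr

Final: ρ = 1.0352; unstable; margin = -0.63/hr


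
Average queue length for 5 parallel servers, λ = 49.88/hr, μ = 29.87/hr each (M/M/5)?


a = λ/μ = 1.6699; ρ = a/5 = 0.3340
P₀ = 0.187731
Lq = P₀·a^c·ρ / (c!·(1−ρ)²) = 0.187731·12.98542·0.3340/(120·0.44358)
= 0.01530

Final: 0.01530


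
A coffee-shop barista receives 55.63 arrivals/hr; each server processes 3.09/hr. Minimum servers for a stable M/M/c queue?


Stability requires cμ > λ ⇔ c > λ/μ.
λ/μ = 55.63/3.09 = 18.0032
Minimum integer c = ⌊18.0032⌋ + 1 = 19
Check: 19·3.09 = 58.71 > 55.63, while 18·3.09 = 55.62 ≤ 55.63

Final: 19 servers


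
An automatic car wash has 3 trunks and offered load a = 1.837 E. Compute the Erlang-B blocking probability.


B(c,a) = (a^c/c!) / Σ_{k=0}^{c} a^k/k!
a^3/3! = 1.033181
Σ terms (k=0..3): 1.00000 + 1.83700 + 1.68728 + 1.03318 = 5.557465
B = 1.033181/5.557465 = 0.185909

Final: 0.185909


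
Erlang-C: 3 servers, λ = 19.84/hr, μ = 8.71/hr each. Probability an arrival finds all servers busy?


a = λ/μ = 2.2778; ρ = a/3 = 0.7593
P₀ = 0.071149 (from M/M/c formula)
C(c,a) = [a^c/(c!(1−ρ))]·P₀ = [11.81872/(6·0.2407)]·0.071149
= 8.18292·0.071149 = 0.582205

Final: 0.582205


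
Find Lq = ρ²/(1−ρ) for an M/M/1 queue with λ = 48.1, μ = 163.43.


ρ = 48.1/163.43 = 0.2943
Lq = ρ²/(1−ρ) = 0.08662/0.7057 = 0.1227

Final: 0.1227


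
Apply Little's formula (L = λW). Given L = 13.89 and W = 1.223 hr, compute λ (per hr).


λ = L/W = 13.89/1.223 = 11.3573 /hr

Final: 11.3573 /hr


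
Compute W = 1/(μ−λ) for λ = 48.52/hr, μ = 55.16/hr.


W = 1/(μ−λ) = 1/(55.16 − 48.52) = 1/6.64 = 0.1506 hr

Final: 0.1506 hr


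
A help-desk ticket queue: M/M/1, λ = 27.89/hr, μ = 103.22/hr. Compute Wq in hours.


ρ = 27.89/103.22 = 0.2702
Wq = ρ/(μ−λ) = 0.2702/(103.22 − 27.89) = 0.2702/75.33 = 0.003587 hr

Final: 0.003587 hr


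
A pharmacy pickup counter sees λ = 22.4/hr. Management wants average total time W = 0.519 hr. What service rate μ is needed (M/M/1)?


W = 1/(μ−λ) ⇒ μ − λ = 1/W = 1/0.519 = 1.9268
μ = λ + 1/W = 22.4 + 1.9268 = 24.3268 per hr

Final: 24.3268 /hr


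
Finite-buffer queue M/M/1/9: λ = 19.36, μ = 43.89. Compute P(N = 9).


ρ = λ/μ = 19.36/43.89 = 0.4411
P_K = (1−ρ)ρ^K/(1−ρ^(K+1)) = (0.5589·0.0006322)/(1 − 0.0002789)
= 0.0003533/0.999721 = 0.0003534

Final: 0.0003534


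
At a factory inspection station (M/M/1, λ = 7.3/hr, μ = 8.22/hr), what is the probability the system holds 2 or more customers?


ρ = 7.3/8.22 = 0.8881
P(N ≥ n) = ρ^n = 0.8881^2 = 0.788682

Final: 0.788682


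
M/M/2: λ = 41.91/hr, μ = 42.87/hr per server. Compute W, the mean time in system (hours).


a = 0.9776; ρ = 0.4888; P₀ = 0.343361
Lq = P₀·a^c·ρ/(c!(1−ρ)²) = 0.30691
Wq = Lq/λ = 0.30691/41.91 = 0.007323 hr
W = Wq + 1/μ = 0.007323 + 0.02333 = 0.03065 hr

Final: 0.03065 hr


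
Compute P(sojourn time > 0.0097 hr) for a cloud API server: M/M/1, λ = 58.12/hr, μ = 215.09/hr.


W ~ Exponential(μ−λ) for M/M/1.
μ − λ = 215.09 − 58.12 = 156.9700
P(W > t) = e^{−(μ−λ)t} = e^{−1.5226} = 0.218142

Final: 0.218142


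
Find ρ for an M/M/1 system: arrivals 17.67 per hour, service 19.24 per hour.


ρ = λ/μ = 17.67/19.24 = 0.9184

Final: 0.9184


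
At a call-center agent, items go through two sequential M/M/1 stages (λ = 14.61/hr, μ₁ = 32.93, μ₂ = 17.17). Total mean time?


Each node sees arrival rate λ = 14.61/hr (tandem ⇒ throughput preserved).
W₁ = 1/(μ₁−λ) = 1/(32.93−14.61) = 0.05459 hr
W₂ = 1/(μ₂−λ) = 1/(17.17−14.61) = 0.39062 hr
W_total = W₁ + W₂ = 0.05459 + 0.39062 = 0.44521 hr

Final: 0.44521 hr


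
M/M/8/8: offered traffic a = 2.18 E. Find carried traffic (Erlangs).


B(8,2.18) = 0.001431 (Erlang-B)
Carried load = a(1 − B) = 2.18·(1 − 0.001431) = 2.18·0.998569 = 2.1769 E

Final: 2.1769 Erlangs


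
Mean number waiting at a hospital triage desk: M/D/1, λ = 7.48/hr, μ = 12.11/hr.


ρ = 7.48/12.11 = 0.6177
M/D/1: Lq = ρ²/(2(1−ρ)) = 0.3815/(2·0.3823) = 0.49894

Final: 0.49894


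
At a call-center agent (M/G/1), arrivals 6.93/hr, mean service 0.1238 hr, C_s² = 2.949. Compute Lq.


ρ = λ·E[S] = 6.93·0.1238 = 0.8579
Lq = ρ²(1+C_s²)/(2(1−ρ)) = 0.7361·(1+2.949)/(2·0.1421)
= 0.7361·3.9490/0.2841 = 10.22998

Final: 10.22998


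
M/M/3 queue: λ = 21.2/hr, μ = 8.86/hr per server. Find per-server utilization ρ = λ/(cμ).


ρ = λ/(cμ) = 21.2/(3·8.86) = 21.2/26.58 = 0.7976

Final: 0.7976


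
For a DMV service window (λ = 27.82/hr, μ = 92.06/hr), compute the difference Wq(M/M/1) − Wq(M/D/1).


ρ = 27.82/92.06 = 0.3022
Wq(M/M/1) = ρ/(μ−λ) = 0.3022/64.24 = 0.004704 hr
Wq(M/D/1) = ρ/(2(μ−λ)) = 0.002352 hr
Savings = 0.004704 − 0.002352 = 0.002352 hr

Final: 0.002352 hr


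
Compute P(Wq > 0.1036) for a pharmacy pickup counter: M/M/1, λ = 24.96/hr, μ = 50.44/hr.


ρ = 24.96/50.44 = 0.4948
P(Wq > t) = ρ·e^{−(μ−λ)t} = 0.4948·e^{−2.6397}
= 0.4948·0.071381 = 0.035322

Final: 0.035322


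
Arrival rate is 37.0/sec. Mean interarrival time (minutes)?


Mean interarrival time = 1/λ = 1/37.0 second = 0.02703 second
In minutes: 0.02703 × 0.0166667 = 0.0004505 min

Final: 0.0004505 min


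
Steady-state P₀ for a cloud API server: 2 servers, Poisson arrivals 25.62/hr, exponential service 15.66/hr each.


a = λ/μ = 25.62/15.66 = 1.6360; ρ = a/c = 0.8180
Σ_{k=0}^{1} a^k/k! (terms k=0..1) = 1.00000 + 1.63602 = 2.63602
Tail: a^2/(2!(1−ρ)) = 2.67655/(2·0.1820) = 7.35346
P₀ = 1/(2.63602 + 7.35346) = 1/9.98947 = 0.100105

Final: 0.100105


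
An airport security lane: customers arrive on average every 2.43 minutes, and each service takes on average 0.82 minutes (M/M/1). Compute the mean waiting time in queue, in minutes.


λ = 60/2.43 = 24.6914 /hr
μ = 60/0.82 = 73.1707 /hr
ρ = λ/μ = 24.6914/73.1707 = 0.3374
Wq = ρ/(μ−λ) = 0.3374/(73.1707−24.6914) = 0.006961 hr
In minutes: 0.006961·60 = 0.4176 min

Final: 0.4176 min


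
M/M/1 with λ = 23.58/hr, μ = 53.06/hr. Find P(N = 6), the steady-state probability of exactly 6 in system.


ρ = 23.58/53.06 = 0.4444
P_n = (1−ρ)·ρ^n = (1 − 0.4444)·0.4444^6 = 0.5556·0.007703 = 0.004280

Final: 0.004280


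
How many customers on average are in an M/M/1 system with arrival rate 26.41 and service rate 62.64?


ρ = λ/μ = 26.41/62.64 = 0.4216
L = ρ/(1−ρ) = 0.4216/(1 − 0.4216) = 0.4216/0.5784 = 0.7290

Final: 0.7290


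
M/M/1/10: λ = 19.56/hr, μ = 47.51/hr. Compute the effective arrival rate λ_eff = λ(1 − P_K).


ρ = 0.4117; P_K = (1−ρ)ρ^10/(1−ρ^11) = 0.00008231
λ_eff = λ(1 − P_K) = 19.56·(1 − 0.00008231) = 19.56·0.999918 = 19.5584 /hr

Final: 19.5584 /hr


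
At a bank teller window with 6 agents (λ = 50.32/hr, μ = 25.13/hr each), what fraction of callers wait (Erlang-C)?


a = λ/μ = 2.0024; ρ = a/6 = 0.3337
P₀ = 0.134811 (from M/M/c formula)
C(c,a) = [a^c/(c!(1−ρ))]·P₀ = [64.45979/(720·0.6663)]·0.134811
= 0.13437·0.134811 = 0.018115

Final: 0.018115


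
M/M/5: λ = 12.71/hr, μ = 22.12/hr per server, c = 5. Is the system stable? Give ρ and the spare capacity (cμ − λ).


Total capacity cμ = 5·22.12 = 110.60/hr
ρ = λ/(cμ) = 12.71/110.60 = 0.1149
Stable ⇔ ρ < 1: YES
Spare capacity = cμ − λ = 110.60 − 12.71 = 97.89/hr

Final: ρ = 0.1149; stable; margin = 97.89/hr


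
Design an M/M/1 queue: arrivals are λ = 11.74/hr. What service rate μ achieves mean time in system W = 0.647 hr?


W = 1/(μ−λ) ⇒ μ − λ = 1/W = 1/0.647 = 1.5456
μ = λ + 1/W = 11.74 + 1.5456 = 13.2856 per hr

Final: 13.2856 /hr


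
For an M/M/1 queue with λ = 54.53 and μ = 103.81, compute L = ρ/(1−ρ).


ρ = λ/μ = 54.53/103.81 = 0.5253
L = ρ/(1−ρ) = 0.5253/(1 − 0.5253) = 0.5253/0.4747 = 1.1065

Final: 1.1065


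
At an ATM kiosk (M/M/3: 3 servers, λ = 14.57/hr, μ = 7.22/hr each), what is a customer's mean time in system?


a = 2.0180; ρ = 0.6727; P₀ = 0.108242
Lq = P₀·a^c·ρ/(c!(1−ρ)²) = 0.93076
Wq = Lq/λ = 0.93076/14.57 = 0.06388 hr
W = Wq + 1/μ = 0.06388 + 0.13850 = 0.20239 hr

Final: 0.20239 hr


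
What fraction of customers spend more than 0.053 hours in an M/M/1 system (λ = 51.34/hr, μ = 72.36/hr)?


W ~ Exponential(μ−λ) for M/M/1.
μ − λ = 72.36 − 51.34 = 21.0200
P(W > t) = e^{−(μ−λ)t} = e^{−1.1141} = 0.328224

Final: 0.328224


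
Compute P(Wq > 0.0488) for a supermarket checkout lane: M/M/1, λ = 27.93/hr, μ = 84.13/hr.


ρ = 27.93/84.13 = 0.3320
P(Wq > t) = ρ·e^{−(μ−λ)t} = 0.3320·e^{−2.7426}
= 0.3320·0.064405 = 0.021382

Final: 0.021382


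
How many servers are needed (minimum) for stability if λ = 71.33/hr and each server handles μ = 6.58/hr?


Stability requires cμ > λ ⇔ c > λ/μ.
λ/μ = 71.33/6.58 = 10.8404
Minimum integer c = ⌊10.8404⌋ + 1 = 11
Check: 11·6.58 = 72.38 > 71.33, while 10·6.58 = 65.80 ≤ 71.33

Final: 11 servers


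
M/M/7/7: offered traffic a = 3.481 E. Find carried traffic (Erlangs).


B(7,3.481) = 0.038830 (Erlang-B)
Carried load = a(1 − B) = 3.481·(1 − 0.038830) = 3.481·0.961170 = 3.3458 E

Final: 3.3458 Erlangs


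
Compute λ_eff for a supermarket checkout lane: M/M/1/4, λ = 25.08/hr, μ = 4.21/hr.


ρ = 5.9572; P_K = (1−ρ)ρ^4/(1−ρ^5) = 0.832248
λ_eff = λ(1 − P_K) = 25.08·(1 − 0.832248) = 25.08·0.167752 = 4.2072 /hr

Final: 4.2072 /hr


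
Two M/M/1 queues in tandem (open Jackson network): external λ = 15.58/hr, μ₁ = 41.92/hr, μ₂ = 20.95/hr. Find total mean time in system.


Each node sees arrival rate λ = 15.58/hr (tandem ⇒ throughput preserved).
W₁ = 1/(μ₁−λ) = 1/(41.92−15.58) = 0.03797 hr
W₂ = 1/(μ₂−λ) = 1/(20.95−15.58) = 0.18622 hr
W_total = W₁ + W₂ = 0.03797 + 0.18622 = 0.22418 hr

Final: 0.22418 hr


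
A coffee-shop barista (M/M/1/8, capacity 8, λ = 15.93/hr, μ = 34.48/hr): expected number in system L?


ρ = 15.93/34.48 = 0.4620
L = ρ[1 − (K+1)ρ^K + Kρ^(K+1)] / [(1−ρ)(1−ρ^(K+1))]
Numerator: 0.4620·(1 − 9·0.002076 + 8·0.0009590) = 0.456920
Denominator: (0.5380)·(0.999041) = 0.537477
L = 0.456920/0.537477 = 0.8501

Final: 0.8501


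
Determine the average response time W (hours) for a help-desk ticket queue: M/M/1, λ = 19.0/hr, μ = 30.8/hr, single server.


W = 1/(μ−λ) = 1/(30.8 − 19.0) = 1/11.80 = 0.08475 hr

Final: 0.08475 hr


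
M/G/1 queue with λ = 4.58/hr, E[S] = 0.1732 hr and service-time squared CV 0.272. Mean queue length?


ρ = λ·E[S] = 4.58·0.1732 = 0.7933
Lq = ρ²(1+C_s²)/(2(1−ρ)) = 0.6293·(1+0.272)/(2·0.2067)
= 0.6293·1.2720/0.4135 = 1.93576

Final: 1.93576


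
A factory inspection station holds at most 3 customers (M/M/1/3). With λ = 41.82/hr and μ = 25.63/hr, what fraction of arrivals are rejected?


ρ = λ/μ = 41.82/25.63 = 1.6317
P_K = (1−ρ)ρ^K/(1−ρ^(K+1)) = (-0.6317·4.344165)/(1 − 7.088293)
= -2.744129/-6.088293 = 0.450722

Final: 0.450722


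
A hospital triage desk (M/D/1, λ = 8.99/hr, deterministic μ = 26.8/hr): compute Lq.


ρ = 8.99/26.8 = 0.3354
M/D/1: Lq = ρ²/(2(1−ρ)) = 0.1125/(2·0.6646) = 0.08466

Final: 0.08466


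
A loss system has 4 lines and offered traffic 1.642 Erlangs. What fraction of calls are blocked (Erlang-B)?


B(c,a) = (a^c/c!) / Σ_{k=0}^{c} a^k/k!
a^4/4! = 0.302888
Σ terms (k=0..4): 1.00000 + 1.64200 + 1.34808 + 0.73785 + 0.30289 = 5.030820
B = 0.302888/5.030820 = 0.060206

Final: 0.060206


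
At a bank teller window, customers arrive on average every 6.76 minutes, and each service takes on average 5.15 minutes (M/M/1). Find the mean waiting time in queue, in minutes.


λ = 60/6.76 = 8.8757 /hr
μ = 60/5.15 = 11.6505 /hr
ρ = λ/μ = 8.8757/11.6505 = 0.7618
Wq = ρ/(μ−λ) = 0.7618/(11.6505−8.8757) = 0.27456 hr
In minutes: 0.27456·60 = 16.474 min

Final: 16.474 min


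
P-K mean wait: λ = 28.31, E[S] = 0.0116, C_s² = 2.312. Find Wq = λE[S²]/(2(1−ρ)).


ρ = λ·E[S] = 28.31·0.0116 = 0.3284
E[S²] = E[S]²(1+C_s²) = 0.0116²·(1+2.312) = 0.0004457
Wq = λ·E[S²]/(2(1−ρ)) = 28.31·0.0004457/(2·0.6716) = 0.009393 hr

Final: 0.009393 hr


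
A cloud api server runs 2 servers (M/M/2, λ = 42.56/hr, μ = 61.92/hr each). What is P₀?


a = λ/μ = 42.56/61.92 = 0.6873; ρ = a/c = 0.3437
Σ_{k=0}^{1} a^k/k! (terms k=0..1) = 1.00000 + 0.68734 = 1.68734
Tail: a^2/(2!(1−ρ)) = 0.47243/(2·0.6563) = 0.35991
P₀ = 1/(1.68734 + 0.35991) = 1/2.04724 = 0.488462

Final: 0.488462


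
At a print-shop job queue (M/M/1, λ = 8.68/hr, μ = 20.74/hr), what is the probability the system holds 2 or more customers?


ρ = 8.68/20.74 = 0.4185
P(N ≥ n) = ρ^n = 0.4185^2 = 0.175155

Final: 0.175155


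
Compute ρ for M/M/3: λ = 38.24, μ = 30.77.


ρ = λ/(cμ) = 38.24/(3·30.77) = 38.24/92.31 = 0.4143

Final: 0.4143


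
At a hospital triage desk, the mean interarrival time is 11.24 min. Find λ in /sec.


λ = 1/(interarrival time) in consistent units.
1 second = 0.0166667 min, so λ = 0.0166667/11.24 = 0.001483 per second

Final: 0.001483 /sec


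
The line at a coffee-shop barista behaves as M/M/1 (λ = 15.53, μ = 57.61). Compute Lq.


ρ = 15.53/57.61 = 0.2696
Lq = ρ²/(1−ρ) = 0.07267/0.7304 = 0.09949

Final: 0.09949


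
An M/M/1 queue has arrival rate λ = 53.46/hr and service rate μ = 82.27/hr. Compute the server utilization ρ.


ρ = λ/μ = 53.46/82.27 = 0.6498

Final: 0.6498


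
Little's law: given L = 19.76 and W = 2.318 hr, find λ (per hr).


λ = L/W = 19.76/2.318 = 8.5246 /hr

Final: 8.5246 /hr


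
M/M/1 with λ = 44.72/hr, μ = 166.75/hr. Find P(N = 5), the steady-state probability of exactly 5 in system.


ρ = 44.72/166.75 = 0.2682
P_n = (1−ρ)·ρ^n = (1 − 0.2682)·0.2682^5 = 0.7318·0.001387 = 0.001015

Final: 0.001015


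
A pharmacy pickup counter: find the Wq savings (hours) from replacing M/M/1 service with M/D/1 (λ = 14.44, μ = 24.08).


ρ = 14.44/24.08 = 0.5997
Wq(M/M/1) = ρ/(μ−λ) = 0.5997/9.64 = 0.06221 hr
Wq(M/D/1) = ρ/(2(μ−λ)) = 0.03110 hr
Savings = 0.06221 − 0.03110 = 0.03110 hr

Final: 0.03110 hr


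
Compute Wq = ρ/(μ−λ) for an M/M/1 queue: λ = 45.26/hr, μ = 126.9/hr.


ρ = 45.26/126.9 = 0.3567
Wq = ρ/(μ−λ) = 0.3567/(126.9 − 45.26) = 0.3567/81.64 = 0.004369 hr

Final: 0.004369 hr


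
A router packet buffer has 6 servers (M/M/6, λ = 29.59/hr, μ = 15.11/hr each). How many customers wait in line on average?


a = λ/μ = 1.9583; ρ = a/6 = 0.3264
P₀ = 0.140914
Lq = P₀·a^c·ρ / (c!·(1−ρ)²) = 0.140914·56.40051·0.3264/(720·0.45376)
= 0.007940

Final: 0.007940


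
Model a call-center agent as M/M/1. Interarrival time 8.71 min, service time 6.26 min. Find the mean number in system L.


λ = 60/8.71 = 6.8886 /hr
μ = 60/6.26 = 9.5847 /hr
ρ = λ/μ = 6.8886/9.5847 = 0.7187
L = ρ/(1−ρ) = 0.7187/0.2813 = 2.5551

Final: 2.5551


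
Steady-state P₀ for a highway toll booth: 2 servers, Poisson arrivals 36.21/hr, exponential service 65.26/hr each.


a = λ/μ = 36.21/65.26 = 0.5549; ρ = a/c = 0.2774
Σ_{k=0}^{1} a^k/k! (terms k=0..1) = 1.00000 + 0.55486 = 1.55486
Tail: a^2/(2!(1−ρ)) = 0.30787/(2·0.7226) = 0.21304
P₀ = 1/(1.55486 + 0.21304) = 1/1.76789 = 0.565645

Final: 0.565645


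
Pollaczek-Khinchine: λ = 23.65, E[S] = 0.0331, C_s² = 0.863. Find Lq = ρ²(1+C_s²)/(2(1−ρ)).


ρ = λ·E[S] = 23.65·0.0331 = 0.7828
Lq = ρ²(1+C_s²)/(2(1−ρ)) = 0.6128·(1+0.863)/(2·0.2172)
= 0.6128·1.8630/0.4344 = 2.62828

Final: 2.62828


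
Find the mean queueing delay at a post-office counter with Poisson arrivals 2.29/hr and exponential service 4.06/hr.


ρ = 2.29/4.06 = 0.5640
Wq = ρ/(μ−λ) = 0.5640/(4.06 − 2.29) = 0.5640/1.77 = 0.3187 hr

Final: 0.3187 hr


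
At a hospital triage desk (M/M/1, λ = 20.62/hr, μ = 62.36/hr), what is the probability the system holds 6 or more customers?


ρ = 20.62/62.36 = 0.3307
P(N ≥ n) = ρ^n = 0.3307^6 = 0.001307

Final: 0.001307


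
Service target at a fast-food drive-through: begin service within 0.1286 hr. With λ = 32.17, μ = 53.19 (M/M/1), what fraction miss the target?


ρ = 32.17/53.19 = 0.6048
P(Wq > t) = ρ·e^{−(μ−λ)t} = 0.6048·e^{−2.7032}
= 0.6048·0.066993 = 0.040518

Final: 0.040518


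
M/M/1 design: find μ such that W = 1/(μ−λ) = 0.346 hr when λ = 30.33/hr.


W = 1/(μ−λ) ⇒ μ − λ = 1/W = 1/0.346 = 2.8902
μ = λ + 1/W = 30.33 + 2.8902 = 33.2202 per hr

Final: 33.2202 /hr


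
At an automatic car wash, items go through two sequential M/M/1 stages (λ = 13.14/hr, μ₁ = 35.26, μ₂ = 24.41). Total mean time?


Each node sees arrival rate λ = 13.14/hr (tandem ⇒ throughput preserved).
W₁ = 1/(μ₁−λ) = 1/(35.26−13.14) = 0.04521 hr
W₂ = 1/(μ₂−λ) = 1/(24.41−13.14) = 0.08873 hr
W_total = W₁ + W₂ = 0.04521 + 0.08873 = 0.13394 hr

Final: 0.13394 hr
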